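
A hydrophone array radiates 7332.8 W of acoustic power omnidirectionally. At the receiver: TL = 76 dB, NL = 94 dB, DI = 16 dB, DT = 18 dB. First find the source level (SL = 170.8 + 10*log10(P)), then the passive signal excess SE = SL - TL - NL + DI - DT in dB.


Step 1: SL = 170.8 + 10*log10(7332.8) = 209.45 dB
Step 2: SE = SL - TL - NL + DI - DT = 209.45 - 76 - 94 + 16 - 18 = 37.45

37.45 dB


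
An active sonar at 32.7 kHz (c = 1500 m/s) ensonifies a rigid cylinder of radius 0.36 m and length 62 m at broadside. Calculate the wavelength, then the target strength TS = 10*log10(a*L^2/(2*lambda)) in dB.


Step 1: lambda = c/f = 1500/32700 = 0.04587 m
Step 2: TS = 10*log10(a*L^2/(2*lambda)) = 10*log10(0.36*62^2/(2*0.04587)) = 41.79

41.79 dB


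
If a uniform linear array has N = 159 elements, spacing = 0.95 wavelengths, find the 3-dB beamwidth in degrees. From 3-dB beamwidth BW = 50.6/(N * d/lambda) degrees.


BW = 50.6 / (159 * 0.95) = 50.6 / 151.05 = 0.33

0.33 deg


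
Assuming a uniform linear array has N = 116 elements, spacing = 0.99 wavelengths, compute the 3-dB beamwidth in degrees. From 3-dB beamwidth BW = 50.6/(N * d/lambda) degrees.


BW = 50.6 / (116 * 0.99) = 50.6 / 114.84 = 0.44

0.44 deg


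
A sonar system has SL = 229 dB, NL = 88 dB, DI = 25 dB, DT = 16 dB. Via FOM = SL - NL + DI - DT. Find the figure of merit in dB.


FOM = SL - NL + DI - DT = 229 - 88 + 25 - 16 = 150

150 dB


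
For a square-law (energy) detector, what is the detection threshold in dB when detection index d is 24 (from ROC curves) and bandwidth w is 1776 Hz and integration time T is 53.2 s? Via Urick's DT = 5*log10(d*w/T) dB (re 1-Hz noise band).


14.52 dB


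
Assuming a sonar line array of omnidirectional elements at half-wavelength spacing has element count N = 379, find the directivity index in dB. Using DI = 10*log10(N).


25.79 dB


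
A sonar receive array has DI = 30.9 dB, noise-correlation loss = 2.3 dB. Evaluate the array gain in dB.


28.6 dB


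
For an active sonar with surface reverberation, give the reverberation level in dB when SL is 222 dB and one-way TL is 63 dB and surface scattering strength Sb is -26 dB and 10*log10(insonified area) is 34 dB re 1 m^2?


RL = SL - 2*TL + Sb + 10*log10(A) = 222 - 2*63 + (-26) + 34 = 104

104 dB


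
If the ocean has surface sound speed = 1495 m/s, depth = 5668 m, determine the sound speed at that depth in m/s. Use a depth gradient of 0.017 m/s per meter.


1591.356 m/s


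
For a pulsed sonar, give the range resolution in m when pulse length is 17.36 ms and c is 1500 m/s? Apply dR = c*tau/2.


13.02 m


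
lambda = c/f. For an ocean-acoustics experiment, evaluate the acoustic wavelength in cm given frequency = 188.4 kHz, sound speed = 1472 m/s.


lambda = c/f = 1472 / 188400 = 0.0078 m = 0.78 cm

0.78 cm


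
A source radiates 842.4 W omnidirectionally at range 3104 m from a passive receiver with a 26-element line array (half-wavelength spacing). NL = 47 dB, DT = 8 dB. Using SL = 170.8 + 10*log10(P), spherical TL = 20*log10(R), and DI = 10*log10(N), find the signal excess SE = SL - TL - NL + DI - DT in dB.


Step 1: SL = 170.8 + 10*log10(842.4) = 200.06 dB
Step 2: TL = 20*log10(3104) = 69.84 dB
Step 3: DI = 10*log10(26) = 14.15 dB
Step 4: SE = SL - TL - NL + DI - DT = 200.06 - 69.84 - 47 + 14.15 - 8 = 89.37

89.37 dB


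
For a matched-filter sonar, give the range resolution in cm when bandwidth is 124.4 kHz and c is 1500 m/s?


dR = c/(2*BW) = 1500 / (2 * 124.4e3) = 0.006 m = 0.6 cm

0.6 cm


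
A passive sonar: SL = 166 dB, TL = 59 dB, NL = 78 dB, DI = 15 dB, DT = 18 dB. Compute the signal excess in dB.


SE = SL - TL - NL + DI - DT = 166 - 59 - 78 + 15 - 18 = 26

26 dB


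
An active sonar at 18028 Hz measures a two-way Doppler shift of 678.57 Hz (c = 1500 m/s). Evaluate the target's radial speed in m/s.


From fd = 2*f*v/c, v = c*fd/(2*f) = 1500 * 678.57 / (2*18028) = 28.23

28.23 m/s


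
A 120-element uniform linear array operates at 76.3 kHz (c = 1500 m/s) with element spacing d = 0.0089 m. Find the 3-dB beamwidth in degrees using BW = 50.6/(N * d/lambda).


Step 1: lambda = 1500/76300 = 0.01966 m
Step 2: d/lambda = 0.0089/0.01966 = 0.4527
Step 3: BW = 50.6/(N * d/lambda) = 50.6/(120 * 0.4527) = 0.93

0.93 deg


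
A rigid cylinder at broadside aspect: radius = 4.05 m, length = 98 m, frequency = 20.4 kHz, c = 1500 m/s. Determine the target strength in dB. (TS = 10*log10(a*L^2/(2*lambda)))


lambda = 1500/20400 = 0.07353 m
TS = 10*log10(4.05*98^2/(2*0.07353)) = 54.22

54.22 dB


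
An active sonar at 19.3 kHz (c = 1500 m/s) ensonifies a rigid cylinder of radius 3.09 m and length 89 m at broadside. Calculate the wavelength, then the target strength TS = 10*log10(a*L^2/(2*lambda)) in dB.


Step 1: lambda = c/f = 1500/19300 = 0.07772 m
Step 2: TS = 10*log10(a*L^2/(2*lambda)) = 10*log10(3.09*89^2/(2*0.07772)) = 51.97

51.97 dB


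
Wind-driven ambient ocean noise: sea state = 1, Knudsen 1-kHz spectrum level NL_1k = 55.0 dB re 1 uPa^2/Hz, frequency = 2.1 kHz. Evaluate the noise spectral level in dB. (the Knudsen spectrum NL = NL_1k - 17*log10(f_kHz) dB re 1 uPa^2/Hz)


NL = NL_1k - 17*log10(f_kHz) = 55.0 - 17*log10(2.1) = 55.0 - (5.48) = 49.52

49.52 dB


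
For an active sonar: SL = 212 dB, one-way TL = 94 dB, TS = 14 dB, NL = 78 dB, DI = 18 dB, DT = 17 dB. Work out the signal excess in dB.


SE = SL - 2*TL + TS - NL + DI - DT = 212 - 2*94 + (14) - 78 + 18 - 17 = -39

-39 dB


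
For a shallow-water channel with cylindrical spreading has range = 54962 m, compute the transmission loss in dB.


TL = 10*log10(54962) = 47.4

47.4 dB


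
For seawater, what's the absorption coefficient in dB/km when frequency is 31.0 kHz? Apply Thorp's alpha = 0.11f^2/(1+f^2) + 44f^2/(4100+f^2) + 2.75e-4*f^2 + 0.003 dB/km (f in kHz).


f^2 = 961.0
alpha = 0.11*961.0/(1+961.0) + 44*961.0/(4100+961.0) + 2.75e-4*961.0 + 0.003 = 8.732

8.732 dB/km


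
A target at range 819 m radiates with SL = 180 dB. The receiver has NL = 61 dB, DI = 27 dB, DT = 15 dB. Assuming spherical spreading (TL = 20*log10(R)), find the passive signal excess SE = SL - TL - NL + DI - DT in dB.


Step 1: TL = 20*log10(819) = 58.27 dB
Step 2: SE = 180 - 58.27 - 61 + 27 - 15 = 72.73

72.73 dB


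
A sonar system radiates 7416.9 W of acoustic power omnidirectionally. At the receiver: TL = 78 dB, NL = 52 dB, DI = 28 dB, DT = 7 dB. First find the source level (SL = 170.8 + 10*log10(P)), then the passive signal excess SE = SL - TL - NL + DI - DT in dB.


Step 1: SL = 170.8 + 10*log10(7416.9) = 209.5 dB
Step 2: SE = SL - TL - NL + DI - DT = 209.5 - 78 - 52 + 28 - 7 = 100.5

100.5 dB


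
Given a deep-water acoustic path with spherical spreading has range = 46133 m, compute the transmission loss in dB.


TL = 20*log10(46133) = 93.28

93.28 dB


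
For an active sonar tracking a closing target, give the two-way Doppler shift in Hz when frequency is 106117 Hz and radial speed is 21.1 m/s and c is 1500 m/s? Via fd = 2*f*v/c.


2985.42 Hz


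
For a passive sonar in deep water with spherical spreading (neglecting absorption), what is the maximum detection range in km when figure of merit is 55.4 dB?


At max range FOM = TL, so 20*log10(R) = 55.4
R = 10^(55.4/20) = 588.84 m = 0.59 km

0.59 km


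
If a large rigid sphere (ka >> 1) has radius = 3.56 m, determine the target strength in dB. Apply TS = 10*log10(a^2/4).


TS = 10*log10(3.56^2 / 4) = 10*log10(3.1684) = 5.01

5.01 dB


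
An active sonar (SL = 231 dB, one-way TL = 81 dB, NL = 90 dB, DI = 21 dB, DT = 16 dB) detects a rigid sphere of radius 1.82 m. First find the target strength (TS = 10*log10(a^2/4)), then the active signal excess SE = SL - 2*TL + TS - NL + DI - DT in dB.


Step 1: TS = 10*log10(1.82^2/4) = -0.82 dB
Step 2: SE = SL - 2*TL + TS - NL + DI - DT = 231 - 2*81 + (-0.82) - 90 + 21 - 16 = -16.82

-16.82 dB


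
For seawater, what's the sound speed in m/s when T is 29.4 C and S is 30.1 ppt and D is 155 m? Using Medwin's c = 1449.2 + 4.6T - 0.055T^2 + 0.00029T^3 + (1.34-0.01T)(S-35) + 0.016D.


1541.62 m/s


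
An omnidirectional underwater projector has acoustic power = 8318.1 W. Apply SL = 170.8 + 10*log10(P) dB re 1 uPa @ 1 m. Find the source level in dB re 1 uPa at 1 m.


SL = 170.8 + 10*log10(8318.1) = 170.8 + 39.2 = 210.0

210.0 dB


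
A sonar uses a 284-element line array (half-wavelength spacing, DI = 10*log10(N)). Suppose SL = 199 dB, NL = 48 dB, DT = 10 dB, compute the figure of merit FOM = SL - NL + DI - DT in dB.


Step 1: DI = 10*log10(284) = 24.53 dB
Step 2: FOM = SL - NL + DI - DT = 199 - 48 + 24.53 - 10 = 165.53

165.53 dB


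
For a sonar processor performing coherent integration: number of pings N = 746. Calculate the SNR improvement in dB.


Gain = 10*log10(746) = 28.73

28.73 dB


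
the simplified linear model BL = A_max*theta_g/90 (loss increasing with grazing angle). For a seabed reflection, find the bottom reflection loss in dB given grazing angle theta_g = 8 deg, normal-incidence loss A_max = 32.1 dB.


BL = A_max * theta_g / 90 = 32.1 * 8 / 90 = 2.85

2.85 dB


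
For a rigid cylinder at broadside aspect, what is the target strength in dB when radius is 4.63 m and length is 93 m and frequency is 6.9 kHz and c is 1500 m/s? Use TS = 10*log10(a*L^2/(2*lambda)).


lambda = 1500/6900 = 0.21739 m
TS = 10*log10(4.63*93^2/(2*0.21739)) = 49.64

49.64 dB


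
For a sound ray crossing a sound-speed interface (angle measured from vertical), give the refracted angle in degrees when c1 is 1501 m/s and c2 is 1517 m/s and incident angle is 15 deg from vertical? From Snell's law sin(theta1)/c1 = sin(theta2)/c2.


sin(theta2) = (c2/c1)*sin(theta1) = (1517/1501)*sin(15 deg) = 0.26158
theta2 = arcsin(0.26158) = 15.16

15.16 deg


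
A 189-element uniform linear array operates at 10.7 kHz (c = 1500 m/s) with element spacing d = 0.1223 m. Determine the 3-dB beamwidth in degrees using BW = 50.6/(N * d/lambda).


0.31 deg


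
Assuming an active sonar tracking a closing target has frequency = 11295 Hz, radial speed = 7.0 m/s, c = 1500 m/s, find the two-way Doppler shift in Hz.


fd = 2*f*v/c = 2 * 11295 * 7.0 / 1500 = 105.42

105.42 Hz


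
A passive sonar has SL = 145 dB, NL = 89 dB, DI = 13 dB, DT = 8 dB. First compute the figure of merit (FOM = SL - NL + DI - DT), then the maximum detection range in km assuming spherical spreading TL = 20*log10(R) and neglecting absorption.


Step 1: FOM = SL - NL + DI - DT = 145 - 89 + 13 - 8 = 61 dB
Step 2: at max range FOM = TL = 20*log10(R), so R = 10^(61/20) = 1122.02 m = 1.12 km

1.12 km


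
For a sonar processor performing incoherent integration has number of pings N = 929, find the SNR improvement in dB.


Gain = 5*log10(929) = 14.84

14.84 dB


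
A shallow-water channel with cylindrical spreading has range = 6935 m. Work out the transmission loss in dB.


TL = 10*log10(6935) = 38.41

38.41 dB


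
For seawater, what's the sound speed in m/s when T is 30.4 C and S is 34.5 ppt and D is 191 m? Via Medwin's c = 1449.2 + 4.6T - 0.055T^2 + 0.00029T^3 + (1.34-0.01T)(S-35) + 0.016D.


c = 1449.2 + 4.6*30.4 - 0.055*30.4^2 + 0.00029*30.4^3 + (1.34 - 0.01*30.4)*(34.5 - 35) + 0.016*191 = 1548.9

1548.9 m/s


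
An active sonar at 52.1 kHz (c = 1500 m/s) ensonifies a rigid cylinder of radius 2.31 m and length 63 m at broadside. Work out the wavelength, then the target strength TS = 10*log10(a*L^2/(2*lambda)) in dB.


Step 1: lambda = c/f = 1500/52100 = 0.02879 m
Step 2: TS = 10*log10(a*L^2/(2*lambda)) = 10*log10(2.31*63^2/(2*0.02879)) = 52.02

52.02 dB


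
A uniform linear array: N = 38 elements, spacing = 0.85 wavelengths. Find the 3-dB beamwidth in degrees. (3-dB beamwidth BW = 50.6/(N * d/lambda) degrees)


BW = 50.6 / (38 * 0.85) = 50.6 / 32.3 = 1.57

1.57 deg


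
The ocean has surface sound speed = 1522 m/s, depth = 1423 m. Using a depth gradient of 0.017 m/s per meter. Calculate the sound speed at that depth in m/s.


c = 1522 + 0.017 * 1423 = 1546.191

1546.191 m/s


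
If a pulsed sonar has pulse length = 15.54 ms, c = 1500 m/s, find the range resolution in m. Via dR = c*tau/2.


dR = c*tau/2 = 1500 * 15.54e-3 / 2 = 11.655

11.655 m


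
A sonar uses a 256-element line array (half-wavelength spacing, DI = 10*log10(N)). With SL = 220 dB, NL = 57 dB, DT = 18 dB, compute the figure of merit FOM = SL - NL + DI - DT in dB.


169.08 dB


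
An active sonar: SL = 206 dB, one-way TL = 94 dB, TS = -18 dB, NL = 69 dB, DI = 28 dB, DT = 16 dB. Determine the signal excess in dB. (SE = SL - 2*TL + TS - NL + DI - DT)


-57 dB


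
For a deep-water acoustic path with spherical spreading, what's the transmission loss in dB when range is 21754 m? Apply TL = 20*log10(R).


TL = 20*log10(21754) = 86.75

86.75 dB


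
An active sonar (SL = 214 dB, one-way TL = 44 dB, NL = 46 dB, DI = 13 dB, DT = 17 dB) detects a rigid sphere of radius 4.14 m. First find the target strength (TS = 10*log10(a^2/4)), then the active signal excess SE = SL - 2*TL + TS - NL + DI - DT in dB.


Step 1: TS = 10*log10(4.14^2/4) = 6.32 dB
Step 2: SE = SL - 2*TL + TS - NL + DI - DT = 214 - 2*44 + (6.32) - 46 + 13 - 17 = 82.32

82.32 dB


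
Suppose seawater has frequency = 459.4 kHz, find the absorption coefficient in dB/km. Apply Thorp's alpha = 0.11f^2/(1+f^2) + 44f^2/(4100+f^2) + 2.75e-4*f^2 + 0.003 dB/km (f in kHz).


f^2 = 211048.36
alpha = 0.11*211048.36/(1+211048.36) + 44*211048.36/(4100+211048.36) + 2.75e-4*211048.36 + 0.003 = 101.313

101.313 dB/km


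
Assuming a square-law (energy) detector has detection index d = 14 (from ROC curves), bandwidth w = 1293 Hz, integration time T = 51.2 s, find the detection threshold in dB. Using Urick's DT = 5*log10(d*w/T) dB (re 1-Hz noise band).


12.74 dB


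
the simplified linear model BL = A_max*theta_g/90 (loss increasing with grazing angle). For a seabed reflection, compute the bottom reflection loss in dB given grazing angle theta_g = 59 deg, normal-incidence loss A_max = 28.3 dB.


BL = A_max * theta_g / 90 = 28.3 * 59 / 90 = 18.55

18.55 dB


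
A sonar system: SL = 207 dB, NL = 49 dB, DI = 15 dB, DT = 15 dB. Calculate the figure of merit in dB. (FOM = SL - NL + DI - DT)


158 dB


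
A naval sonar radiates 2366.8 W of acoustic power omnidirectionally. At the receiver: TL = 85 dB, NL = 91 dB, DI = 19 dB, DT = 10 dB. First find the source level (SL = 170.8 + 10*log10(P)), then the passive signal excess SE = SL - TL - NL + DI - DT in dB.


Step 1: SL = 170.8 + 10*log10(2366.8) = 204.54 dB
Step 2: SE = SL - TL - NL + DI - DT = 204.54 - 85 - 91 + 19 - 10 = 37.54

37.54 dB


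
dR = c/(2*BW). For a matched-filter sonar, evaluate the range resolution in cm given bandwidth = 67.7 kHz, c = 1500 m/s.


dR = c/(2*BW) = 1500 / (2 * 67.7e3) = 0.0111 m = 1.11 cm

1.11 cm


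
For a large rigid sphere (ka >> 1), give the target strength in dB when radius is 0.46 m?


-12.77 dB


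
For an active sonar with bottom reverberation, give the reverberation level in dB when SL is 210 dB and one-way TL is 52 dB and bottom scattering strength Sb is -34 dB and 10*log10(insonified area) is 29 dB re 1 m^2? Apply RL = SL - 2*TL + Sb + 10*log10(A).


101 dB


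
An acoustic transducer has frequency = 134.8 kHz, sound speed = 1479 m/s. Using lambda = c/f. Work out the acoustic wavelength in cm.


lambda = c/f = 1479 / 134800 = 0.011 m = 1.1 cm

1.1 cm


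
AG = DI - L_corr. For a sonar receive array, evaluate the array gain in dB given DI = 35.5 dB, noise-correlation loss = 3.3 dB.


32.2 dB


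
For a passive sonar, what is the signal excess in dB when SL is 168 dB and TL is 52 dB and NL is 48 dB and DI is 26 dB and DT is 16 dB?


SE = SL - TL - NL + DI - DT = 168 - 52 - 48 + 26 - 16 = 78

78 dB


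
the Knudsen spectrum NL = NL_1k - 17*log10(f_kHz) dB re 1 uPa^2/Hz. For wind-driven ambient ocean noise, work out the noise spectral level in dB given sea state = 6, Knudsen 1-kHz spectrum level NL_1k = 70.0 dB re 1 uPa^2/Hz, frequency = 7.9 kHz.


NL = NL_1k - 17*log10(f_kHz) = 70.0 - 17*log10(7.9) = 70.0 - (15.26) = 54.74

54.74 dB


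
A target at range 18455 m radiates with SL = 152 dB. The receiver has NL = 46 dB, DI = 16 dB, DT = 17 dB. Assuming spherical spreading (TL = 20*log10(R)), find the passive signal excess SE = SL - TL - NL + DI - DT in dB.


19.68 dB


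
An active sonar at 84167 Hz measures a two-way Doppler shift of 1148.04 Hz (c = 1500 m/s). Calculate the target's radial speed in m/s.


From fd = 2*f*v/c, v = c*fd/(2*f) = 1500 * 1148.04 / (2*84167) = 10.23

10.23 m/s


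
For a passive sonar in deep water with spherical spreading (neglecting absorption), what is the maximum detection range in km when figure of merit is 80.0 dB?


At max range FOM = TL, so 20*log10(R) = 80.0
R = 10^(80.0/20) = 10000.0 m = 10.0 km

10.0 km


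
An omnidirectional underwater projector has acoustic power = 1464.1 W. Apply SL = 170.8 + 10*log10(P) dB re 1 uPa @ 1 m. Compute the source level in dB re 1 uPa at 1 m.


202.46 dB


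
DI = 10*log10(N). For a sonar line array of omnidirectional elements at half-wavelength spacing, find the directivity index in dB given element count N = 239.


DI = 10*log10(239) = 23.78

23.78 dB


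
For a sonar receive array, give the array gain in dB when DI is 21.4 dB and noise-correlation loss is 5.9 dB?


AG = DI - L_corr = 21.4 - 5.9 = 15.5

15.5 dB


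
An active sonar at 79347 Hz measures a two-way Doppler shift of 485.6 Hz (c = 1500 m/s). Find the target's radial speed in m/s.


From fd = 2*f*v/c, v = c*fd/(2*f) = 1500 * 485.6 / (2*79347) = 4.59

4.59 m/s


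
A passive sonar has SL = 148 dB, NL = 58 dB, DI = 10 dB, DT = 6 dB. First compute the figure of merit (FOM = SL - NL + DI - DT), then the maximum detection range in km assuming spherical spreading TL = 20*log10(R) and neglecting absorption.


Step 1: FOM = SL - NL + DI - DT = 148 - 58 + 10 - 6 = 94 dB
Step 2: at max range FOM = TL = 20*log10(R), so R = 10^(94/20) = 50118.72 m = 50.12 km

50.12 km


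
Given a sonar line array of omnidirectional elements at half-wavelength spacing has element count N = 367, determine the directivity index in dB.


25.65 dB


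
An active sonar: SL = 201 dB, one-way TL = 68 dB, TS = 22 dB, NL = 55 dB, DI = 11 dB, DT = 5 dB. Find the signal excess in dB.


SE = SL - 2*TL + TS - NL + DI - DT = 201 - 2*68 + (22) - 55 + 11 - 5 = 38

38 dB


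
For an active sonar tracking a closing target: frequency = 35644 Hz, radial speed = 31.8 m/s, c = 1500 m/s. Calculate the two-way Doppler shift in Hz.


fd = 2*f*v/c = 2 * 35644 * 31.8 / 1500 = 1511.31

1511.31 Hz


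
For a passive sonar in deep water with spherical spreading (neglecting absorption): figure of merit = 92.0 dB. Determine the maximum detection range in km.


At max range FOM = TL, so 20*log10(R) = 92.0
R = 10^(92.0/20) = 39810.72 m = 39.81 km

39.81 km


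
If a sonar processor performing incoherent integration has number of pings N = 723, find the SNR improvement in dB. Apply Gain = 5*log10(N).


Gain = 5*log10(723) = 14.3

14.3 dB


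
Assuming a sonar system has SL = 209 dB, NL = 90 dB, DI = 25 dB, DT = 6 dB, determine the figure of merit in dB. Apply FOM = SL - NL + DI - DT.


138 dB


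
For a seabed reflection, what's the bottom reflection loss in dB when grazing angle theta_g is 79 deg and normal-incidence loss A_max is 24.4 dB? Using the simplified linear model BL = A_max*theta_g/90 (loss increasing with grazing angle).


BL = A_max * theta_g / 90 = 24.4 * 79 / 90 = 21.42

21.42 dB


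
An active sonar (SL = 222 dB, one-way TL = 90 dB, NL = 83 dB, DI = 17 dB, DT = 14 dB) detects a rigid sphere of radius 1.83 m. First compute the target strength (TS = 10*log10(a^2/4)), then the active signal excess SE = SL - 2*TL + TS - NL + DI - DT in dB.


Step 1: TS = 10*log10(1.83^2/4) = -0.77 dB
Step 2: SE = SL - 2*TL + TS - NL + DI - DT = 222 - 2*90 + (-0.77) - 83 + 17 - 14 = -38.77

-38.77 dB


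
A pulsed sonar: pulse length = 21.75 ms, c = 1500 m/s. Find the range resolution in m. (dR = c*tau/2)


dR = c*tau/2 = 1500 * 21.75e-3 / 2 = 16.3125

16.3125 m


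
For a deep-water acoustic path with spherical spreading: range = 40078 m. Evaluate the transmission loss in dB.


92.06 dB


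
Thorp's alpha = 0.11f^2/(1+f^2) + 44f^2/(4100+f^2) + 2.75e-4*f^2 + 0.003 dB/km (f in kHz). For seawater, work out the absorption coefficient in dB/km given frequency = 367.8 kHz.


f^2 = 135276.84
alpha = 0.11*135276.84/(1+135276.84) + 44*135276.84/(4100+135276.84) + 2.75e-4*135276.84 + 0.003 = 80.02

80.02 dB/km


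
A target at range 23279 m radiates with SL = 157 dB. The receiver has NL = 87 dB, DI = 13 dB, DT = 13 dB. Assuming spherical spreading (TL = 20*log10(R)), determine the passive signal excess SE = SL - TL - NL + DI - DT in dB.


-17.34 dB


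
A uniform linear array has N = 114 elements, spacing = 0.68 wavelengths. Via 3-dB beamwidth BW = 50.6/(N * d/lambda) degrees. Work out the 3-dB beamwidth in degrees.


0.65 deg


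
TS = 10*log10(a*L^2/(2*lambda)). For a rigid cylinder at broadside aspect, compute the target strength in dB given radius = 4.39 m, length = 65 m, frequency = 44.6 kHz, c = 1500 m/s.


lambda = 1500/44600 = 0.03363 m
TS = 10*log10(4.39*65^2/(2*0.03363)) = 54.41

54.41 dB


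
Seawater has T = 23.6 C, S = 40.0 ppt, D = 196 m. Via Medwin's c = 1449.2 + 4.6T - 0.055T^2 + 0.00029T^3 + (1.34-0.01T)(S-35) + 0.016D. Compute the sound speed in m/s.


1539.6 m/s


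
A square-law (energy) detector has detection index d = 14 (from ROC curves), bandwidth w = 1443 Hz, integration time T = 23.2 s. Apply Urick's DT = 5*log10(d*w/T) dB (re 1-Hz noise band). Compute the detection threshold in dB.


DT = 5*log10(d*w/T) = 5*log10(14 * 1443 / 23.2) = 5*log10(870.78) = 14.7

14.7 dB


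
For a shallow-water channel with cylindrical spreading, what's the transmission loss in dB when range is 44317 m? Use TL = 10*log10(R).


TL = 10*log10(44317) = 46.47

46.47 dB


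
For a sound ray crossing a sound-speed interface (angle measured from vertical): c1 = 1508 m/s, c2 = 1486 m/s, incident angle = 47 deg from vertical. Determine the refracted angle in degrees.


sin(theta2) = (c2/c1)*sin(theta1) = (1486/1508)*sin(47 deg) = 0.72068
theta2 = arcsin(0.72068) = 46.11

46.11 deg


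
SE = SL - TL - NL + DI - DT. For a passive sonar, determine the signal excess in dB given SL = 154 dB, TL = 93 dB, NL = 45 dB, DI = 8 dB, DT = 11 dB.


13 dB


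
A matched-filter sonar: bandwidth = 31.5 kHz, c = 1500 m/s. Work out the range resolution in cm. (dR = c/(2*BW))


dR = c/(2*BW) = 1500 / (2 * 31.5e3) = 0.0238 m = 2.38 cm

2.38 cm


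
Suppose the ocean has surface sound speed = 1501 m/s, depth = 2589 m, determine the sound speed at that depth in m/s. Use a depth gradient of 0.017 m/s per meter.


c = 1501 + 0.017 * 2589 = 1545.013

1545.013 m/s


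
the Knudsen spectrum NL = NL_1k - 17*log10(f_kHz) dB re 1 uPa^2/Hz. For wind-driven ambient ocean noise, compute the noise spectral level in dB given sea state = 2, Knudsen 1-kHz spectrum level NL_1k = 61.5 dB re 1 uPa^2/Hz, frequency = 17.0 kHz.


NL = NL_1k - 17*log10(f_kHz) = 61.5 - 17*log10(17.0) = 61.5 - (20.92) = 40.58

40.58 dB


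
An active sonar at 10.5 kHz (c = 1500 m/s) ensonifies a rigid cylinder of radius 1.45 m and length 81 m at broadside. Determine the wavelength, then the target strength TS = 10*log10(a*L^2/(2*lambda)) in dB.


Step 1: lambda = c/f = 1500/10500 = 0.14286 m
Step 2: TS = 10*log10(a*L^2/(2*lambda)) = 10*log10(1.45*81^2/(2*0.14286)) = 45.22

45.22 dB


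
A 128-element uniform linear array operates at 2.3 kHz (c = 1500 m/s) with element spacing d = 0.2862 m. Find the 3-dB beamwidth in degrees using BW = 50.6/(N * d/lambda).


Step 1: lambda = 1500/2300 = 0.65217 m
Step 2: d/lambda = 0.2862/0.65217 = 0.4388
Step 3: BW = 50.6/(N * d/lambda) = 50.6/(128 * 0.4388) = 0.9

0.9 deg


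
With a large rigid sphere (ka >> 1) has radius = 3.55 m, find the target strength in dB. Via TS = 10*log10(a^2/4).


TS = 10*log10(3.55^2 / 4) = 10*log10(3.150625) = 4.98

4.98 dB


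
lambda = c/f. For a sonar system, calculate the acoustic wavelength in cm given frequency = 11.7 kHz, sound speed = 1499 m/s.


lambda = c/f = 1499 / 11700 = 0.1281 m = 12.81 cm

12.81 cm


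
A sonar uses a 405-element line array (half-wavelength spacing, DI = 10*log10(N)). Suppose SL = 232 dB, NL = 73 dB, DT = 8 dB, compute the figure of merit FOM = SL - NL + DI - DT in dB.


Step 1: DI = 10*log10(405) = 26.07 dB
Step 2: FOM = SL - NL + DI - DT = 232 - 73 + 26.07 - 8 = 177.07

177.07 dB


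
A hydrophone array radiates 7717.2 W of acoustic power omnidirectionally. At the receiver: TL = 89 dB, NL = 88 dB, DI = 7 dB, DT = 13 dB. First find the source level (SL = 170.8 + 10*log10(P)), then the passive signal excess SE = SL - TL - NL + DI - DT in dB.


Step 1: SL = 170.8 + 10*log10(7717.2) = 209.67 dB
Step 2: SE = SL - TL - NL + DI - DT = 209.67 - 89 - 88 + 7 - 13 = 26.67

26.67 dB


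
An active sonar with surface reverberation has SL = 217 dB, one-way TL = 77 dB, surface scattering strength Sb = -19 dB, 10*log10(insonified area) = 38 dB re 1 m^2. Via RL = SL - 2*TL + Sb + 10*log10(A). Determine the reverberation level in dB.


RL = SL - 2*TL + Sb + 10*log10(A) = 217 - 2*77 + (-19) + 38 = 82

82 dB


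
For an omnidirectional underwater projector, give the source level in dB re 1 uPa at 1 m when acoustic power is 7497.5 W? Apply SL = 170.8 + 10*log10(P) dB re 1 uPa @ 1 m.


SL = 170.8 + 10*log10(7497.5) = 170.8 + 38.75 = 209.55

209.55 dB


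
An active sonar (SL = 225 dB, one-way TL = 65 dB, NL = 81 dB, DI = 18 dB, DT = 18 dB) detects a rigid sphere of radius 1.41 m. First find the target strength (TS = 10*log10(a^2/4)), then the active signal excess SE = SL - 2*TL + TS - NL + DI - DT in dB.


Step 1: TS = 10*log10(1.41^2/4) = -3.04 dB
Step 2: SE = SL - 2*TL + TS - NL + DI - DT = 225 - 2*65 + (-3.04) - 81 + 18 - 18 = 10.96

10.96 dB


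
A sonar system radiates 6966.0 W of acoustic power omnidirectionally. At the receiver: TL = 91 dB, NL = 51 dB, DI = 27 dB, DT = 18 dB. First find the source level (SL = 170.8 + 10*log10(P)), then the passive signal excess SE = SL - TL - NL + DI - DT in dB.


Step 1: SL = 170.8 + 10*log10(6966.0) = 209.23 dB
Step 2: SE = SL - TL - NL + DI - DT = 209.23 - 91 - 51 + 27 - 18 = 76.23

76.23 dB


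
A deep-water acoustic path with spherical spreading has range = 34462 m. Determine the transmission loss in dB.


TL = 20*log10(34462) = 90.75

90.75 dB


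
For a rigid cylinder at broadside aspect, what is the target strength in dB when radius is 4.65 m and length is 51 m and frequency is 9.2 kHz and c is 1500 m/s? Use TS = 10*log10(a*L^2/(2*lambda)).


lambda = 1500/9200 = 0.16304 m
TS = 10*log10(4.65*51^2/(2*0.16304)) = 45.69

45.69 dB


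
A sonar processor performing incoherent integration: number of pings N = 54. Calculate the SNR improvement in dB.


8.66 dB


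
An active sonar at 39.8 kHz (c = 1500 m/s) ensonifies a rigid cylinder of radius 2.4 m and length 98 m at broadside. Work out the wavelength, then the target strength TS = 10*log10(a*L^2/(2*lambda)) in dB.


Step 1: lambda = c/f = 1500/39800 = 0.03769 m
Step 2: TS = 10*log10(a*L^2/(2*lambda)) = 10*log10(2.4*98^2/(2*0.03769)) = 54.85

54.85 dB


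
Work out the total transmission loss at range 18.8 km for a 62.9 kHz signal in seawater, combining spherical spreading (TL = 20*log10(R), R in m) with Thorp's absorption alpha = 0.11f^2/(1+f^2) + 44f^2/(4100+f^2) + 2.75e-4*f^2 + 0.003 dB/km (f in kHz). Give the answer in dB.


Step 1 (Thorp): alpha = 0.11*3956.41/(1+3956.41) + 44*3956.41/(4100+3956.41) + 2.75e-4*3956.41 + 0.003 = 22.8089 dB/km
Step 2: TL_spread = 20*log10(18800) = 85.48 dB
Step 3: TL_abs = alpha*R = 22.8089 * 18.8 = 428.81 dB
Step 4: TL_total = 85.48 + 428.81 = 514.29

514.29 dB


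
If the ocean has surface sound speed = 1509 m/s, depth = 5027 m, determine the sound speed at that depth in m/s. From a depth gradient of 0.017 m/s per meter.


1594.459 m/s


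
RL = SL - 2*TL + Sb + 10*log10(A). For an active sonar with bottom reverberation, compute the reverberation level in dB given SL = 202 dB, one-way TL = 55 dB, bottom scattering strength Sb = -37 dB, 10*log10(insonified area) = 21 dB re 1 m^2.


RL = SL - 2*TL + Sb + 10*log10(A) = 202 - 2*55 + (-37) + 21 = 76

76 dB


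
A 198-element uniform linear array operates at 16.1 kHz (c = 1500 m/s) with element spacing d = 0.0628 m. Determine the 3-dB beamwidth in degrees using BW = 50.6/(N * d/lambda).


0.38 deg


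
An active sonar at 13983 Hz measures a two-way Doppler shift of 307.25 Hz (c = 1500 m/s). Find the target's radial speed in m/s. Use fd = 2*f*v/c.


16.48 m/s


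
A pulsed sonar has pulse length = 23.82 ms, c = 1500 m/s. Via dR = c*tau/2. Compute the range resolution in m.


17.865 m


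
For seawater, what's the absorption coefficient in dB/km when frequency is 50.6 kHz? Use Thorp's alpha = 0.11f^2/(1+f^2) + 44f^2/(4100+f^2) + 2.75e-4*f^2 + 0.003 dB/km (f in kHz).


f^2 = 2560.36
alpha = 0.11*2560.36/(1+2560.36) + 44*2560.36/(4100+2560.36) + 2.75e-4*2560.36 + 0.003 = 17.731

17.731 dB/km


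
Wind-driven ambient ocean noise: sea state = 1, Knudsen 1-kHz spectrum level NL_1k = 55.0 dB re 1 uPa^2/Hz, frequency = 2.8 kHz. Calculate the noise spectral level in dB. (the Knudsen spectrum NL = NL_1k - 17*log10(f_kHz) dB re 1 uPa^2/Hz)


NL = NL_1k - 17*log10(f_kHz) = 55.0 - 17*log10(2.8) = 55.0 - (7.6) = 47.4

47.4 dB


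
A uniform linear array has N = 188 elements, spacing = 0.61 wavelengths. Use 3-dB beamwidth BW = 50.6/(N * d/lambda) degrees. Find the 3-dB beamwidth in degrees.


0.44 deg


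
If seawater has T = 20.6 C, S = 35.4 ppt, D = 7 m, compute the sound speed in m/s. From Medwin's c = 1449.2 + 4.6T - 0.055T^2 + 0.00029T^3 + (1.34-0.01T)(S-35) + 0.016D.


1523.72 m/s


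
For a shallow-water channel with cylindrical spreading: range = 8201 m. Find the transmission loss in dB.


39.14 dB


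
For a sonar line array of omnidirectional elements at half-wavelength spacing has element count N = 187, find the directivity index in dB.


DI = 10*log10(187) = 22.72

22.72 dB


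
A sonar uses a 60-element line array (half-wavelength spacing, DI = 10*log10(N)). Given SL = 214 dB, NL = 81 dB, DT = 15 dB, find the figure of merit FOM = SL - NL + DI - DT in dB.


135.78 dB


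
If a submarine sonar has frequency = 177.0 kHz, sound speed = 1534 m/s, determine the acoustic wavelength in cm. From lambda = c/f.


0.87 cm


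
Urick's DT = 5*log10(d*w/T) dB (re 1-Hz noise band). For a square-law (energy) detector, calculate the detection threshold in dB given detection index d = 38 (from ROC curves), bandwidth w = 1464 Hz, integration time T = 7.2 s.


DT = 5*log10(d*w/T) = 5*log10(38 * 1464 / 7.2) = 5*log10(7726.67) = 19.44

19.44 dB


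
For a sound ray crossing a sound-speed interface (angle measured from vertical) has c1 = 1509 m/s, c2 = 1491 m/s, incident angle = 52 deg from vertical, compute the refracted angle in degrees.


sin(theta2) = (c2/c1)*sin(theta1) = (1491/1509)*sin(52 deg) = 0.77861
theta2 = arcsin(0.77861) = 51.13

51.13 deg


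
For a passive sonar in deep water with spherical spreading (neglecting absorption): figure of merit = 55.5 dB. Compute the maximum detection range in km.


At max range FOM = TL, so 20*log10(R) = 55.5
R = 10^(55.5/20) = 595.66 m = 0.6 km

0.6 km


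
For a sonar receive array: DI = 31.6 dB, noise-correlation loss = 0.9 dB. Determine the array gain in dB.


AG = DI - L_corr = 31.6 - 0.9 = 30.7

30.7 dB


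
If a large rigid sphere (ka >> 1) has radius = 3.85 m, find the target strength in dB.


TS = 10*log10(3.85^2 / 4) = 10*log10(3.705625) = 5.69

5.69 dB


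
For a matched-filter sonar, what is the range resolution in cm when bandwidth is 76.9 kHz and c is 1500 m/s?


0.98 cm


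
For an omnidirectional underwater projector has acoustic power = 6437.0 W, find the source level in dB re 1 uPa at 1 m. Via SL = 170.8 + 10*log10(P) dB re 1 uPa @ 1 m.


SL = 170.8 + 10*log10(6437.0) = 170.8 + 38.09 = 208.89

208.89 dB


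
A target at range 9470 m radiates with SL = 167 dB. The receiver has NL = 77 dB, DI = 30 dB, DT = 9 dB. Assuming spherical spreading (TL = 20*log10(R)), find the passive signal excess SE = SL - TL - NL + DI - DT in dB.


Step 1: TL = 20*log10(9470) = 79.53 dB
Step 2: SE = 167 - 79.53 - 77 + 30 - 9 = 31.47

31.47 dB


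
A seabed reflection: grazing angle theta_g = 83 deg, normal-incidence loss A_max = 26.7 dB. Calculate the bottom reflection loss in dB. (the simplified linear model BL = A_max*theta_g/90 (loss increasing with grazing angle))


BL = A_max * theta_g / 90 = 26.7 * 83 / 90 = 24.62

24.62 dB


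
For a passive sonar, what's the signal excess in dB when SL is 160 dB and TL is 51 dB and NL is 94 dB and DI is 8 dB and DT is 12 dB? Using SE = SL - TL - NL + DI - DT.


11 dB


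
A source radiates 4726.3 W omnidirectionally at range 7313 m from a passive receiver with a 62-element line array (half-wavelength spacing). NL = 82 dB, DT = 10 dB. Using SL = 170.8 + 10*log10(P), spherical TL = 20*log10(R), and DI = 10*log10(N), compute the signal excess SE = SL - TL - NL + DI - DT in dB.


56.19 dB


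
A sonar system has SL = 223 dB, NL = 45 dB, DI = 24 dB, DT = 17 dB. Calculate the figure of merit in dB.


FOM = SL - NL + DI - DT = 223 - 45 + 24 - 17 = 185

185 dB


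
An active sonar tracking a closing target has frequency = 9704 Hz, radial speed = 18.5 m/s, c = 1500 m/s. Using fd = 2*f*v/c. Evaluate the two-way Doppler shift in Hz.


fd = 2*f*v/c = 2 * 9704 * 18.5 / 1500 = 239.37

239.37 Hz


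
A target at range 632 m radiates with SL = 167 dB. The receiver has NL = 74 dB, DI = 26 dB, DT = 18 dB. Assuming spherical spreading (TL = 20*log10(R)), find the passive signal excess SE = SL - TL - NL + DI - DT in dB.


Step 1: TL = 20*log10(632) = 56.01 dB
Step 2: SE = 167 - 56.01 - 74 + 26 - 18 = 44.99

44.99 dB


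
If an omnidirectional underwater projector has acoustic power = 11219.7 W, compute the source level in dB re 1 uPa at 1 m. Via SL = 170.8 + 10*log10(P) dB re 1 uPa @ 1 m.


SL = 170.8 + 10*log10(11219.7) = 170.8 + 40.5 = 211.3

211.3 dB


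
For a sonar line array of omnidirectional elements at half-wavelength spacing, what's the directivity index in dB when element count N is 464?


DI = 10*log10(464) = 26.67

26.67 dB


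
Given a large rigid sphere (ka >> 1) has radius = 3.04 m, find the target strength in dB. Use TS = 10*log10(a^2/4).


3.64 dB


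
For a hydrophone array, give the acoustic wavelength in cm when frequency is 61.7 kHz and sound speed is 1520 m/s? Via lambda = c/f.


lambda = c/f = 1520 / 61700 = 0.0246 m = 2.46 cm

2.46 cm


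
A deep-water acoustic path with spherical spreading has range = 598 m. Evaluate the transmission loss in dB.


TL = 20*log10(598) = 55.53

55.53 dB


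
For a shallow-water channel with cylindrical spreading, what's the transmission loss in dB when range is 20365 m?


TL = 10*log10(20365) = 43.09

43.09 dB


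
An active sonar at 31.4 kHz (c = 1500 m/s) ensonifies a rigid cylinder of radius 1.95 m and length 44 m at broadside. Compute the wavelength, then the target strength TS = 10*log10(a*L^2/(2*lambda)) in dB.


Step 1: lambda = c/f = 1500/31400 = 0.04777 m
Step 2: TS = 10*log10(a*L^2/(2*lambda)) = 10*log10(1.95*44^2/(2*0.04777)) = 45.97

45.97 dB


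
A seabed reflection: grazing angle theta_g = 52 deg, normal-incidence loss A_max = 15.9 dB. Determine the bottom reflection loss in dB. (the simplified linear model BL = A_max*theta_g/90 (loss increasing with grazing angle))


BL = A_max * theta_g / 90 = 15.9 * 52 / 90 = 9.19

9.19 dB


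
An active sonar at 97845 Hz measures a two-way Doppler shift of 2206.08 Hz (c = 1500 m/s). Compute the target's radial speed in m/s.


From fd = 2*f*v/c, v = c*fd/(2*f) = 1500 * 2206.08 / (2*97845) = 16.91

16.91 m/s


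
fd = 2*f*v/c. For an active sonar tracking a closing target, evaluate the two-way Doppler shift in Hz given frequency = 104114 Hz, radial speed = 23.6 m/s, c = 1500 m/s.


fd = 2*f*v/c = 2 * 104114 * 23.6 / 1500 = 3276.12

3276.12 Hz


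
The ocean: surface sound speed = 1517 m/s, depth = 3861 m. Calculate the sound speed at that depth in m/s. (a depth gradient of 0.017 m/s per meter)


1582.637 m/s


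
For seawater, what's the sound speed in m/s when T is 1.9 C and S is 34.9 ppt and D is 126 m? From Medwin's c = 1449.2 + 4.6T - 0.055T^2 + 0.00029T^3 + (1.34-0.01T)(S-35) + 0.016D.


1459.63 m/s


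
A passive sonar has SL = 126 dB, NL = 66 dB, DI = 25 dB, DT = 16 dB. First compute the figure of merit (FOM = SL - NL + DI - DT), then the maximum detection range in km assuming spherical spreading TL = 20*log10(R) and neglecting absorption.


Step 1: FOM = SL - NL + DI - DT = 126 - 66 + 25 - 16 = 69 dB
Step 2: at max range FOM = TL = 20*log10(R), so R = 10^(69/20) = 2818.38 m = 2.82 km

2.82 km


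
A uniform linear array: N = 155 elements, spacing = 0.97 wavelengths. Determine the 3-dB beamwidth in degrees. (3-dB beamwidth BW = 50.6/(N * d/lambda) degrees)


BW = 50.6 / (155 * 0.97) = 50.6 / 150.35 = 0.34

0.34 deg


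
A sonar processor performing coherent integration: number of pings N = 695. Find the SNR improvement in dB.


28.42 dB


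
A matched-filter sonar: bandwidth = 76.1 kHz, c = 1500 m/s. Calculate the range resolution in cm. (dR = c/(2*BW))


0.99 cm


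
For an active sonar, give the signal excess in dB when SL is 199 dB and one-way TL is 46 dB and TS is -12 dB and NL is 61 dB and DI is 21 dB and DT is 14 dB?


SE = SL - 2*TL + TS - NL + DI - DT = 199 - 2*46 + (-12) - 61 + 21 - 14 = 41

41 dB


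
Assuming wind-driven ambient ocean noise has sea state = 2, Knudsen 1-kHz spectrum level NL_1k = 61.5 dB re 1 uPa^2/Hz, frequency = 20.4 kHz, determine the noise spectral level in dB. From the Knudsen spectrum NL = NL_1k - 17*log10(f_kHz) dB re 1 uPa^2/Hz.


39.24 dB


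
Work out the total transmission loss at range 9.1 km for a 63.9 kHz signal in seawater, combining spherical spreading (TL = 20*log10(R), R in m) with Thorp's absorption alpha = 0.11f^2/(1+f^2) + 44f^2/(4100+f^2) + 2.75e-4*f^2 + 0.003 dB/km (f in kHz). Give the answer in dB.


Step 1 (Thorp): alpha = 0.11*4083.21/(1+4083.21) + 44*4083.21/(4100+4083.21) + 2.75e-4*4083.21 + 0.003 = 23.1907 dB/km
Step 2: TL_spread = 20*log10(9100) = 79.18 dB
Step 3: TL_abs = alpha*R = 23.1907 * 9.1 = 211.04 dB
Step 4: TL_total = 79.18 + 211.04 = 290.22

290.22 dB


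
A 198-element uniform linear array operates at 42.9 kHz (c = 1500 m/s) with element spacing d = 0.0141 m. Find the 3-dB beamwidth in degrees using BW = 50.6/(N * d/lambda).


Step 1: lambda = 1500/42900 = 0.03497 m
Step 2: d/lambda = 0.0141/0.03497 = 0.4032
Step 3: BW = 50.6/(N * d/lambda) = 50.6/(198 * 0.4032) = 0.63

0.63 deg


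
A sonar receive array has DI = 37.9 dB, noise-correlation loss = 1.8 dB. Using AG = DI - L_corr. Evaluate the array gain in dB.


AG = DI - L_corr = 37.9 - 1.8 = 36.1

36.1 dB


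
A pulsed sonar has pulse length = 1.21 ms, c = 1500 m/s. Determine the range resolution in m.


dR = c*tau/2 = 1500 * 1.21e-3 / 2 = 0.9075

0.9075 m


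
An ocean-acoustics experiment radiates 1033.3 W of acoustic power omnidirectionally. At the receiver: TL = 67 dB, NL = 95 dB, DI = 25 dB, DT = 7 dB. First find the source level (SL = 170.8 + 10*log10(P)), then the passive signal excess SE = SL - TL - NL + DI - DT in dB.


Step 1: SL = 170.8 + 10*log10(1033.3) = 200.94 dB
Step 2: SE = SL - TL - NL + DI - DT = 200.94 - 67 - 95 + 25 - 7 = 56.94

56.94 dB
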